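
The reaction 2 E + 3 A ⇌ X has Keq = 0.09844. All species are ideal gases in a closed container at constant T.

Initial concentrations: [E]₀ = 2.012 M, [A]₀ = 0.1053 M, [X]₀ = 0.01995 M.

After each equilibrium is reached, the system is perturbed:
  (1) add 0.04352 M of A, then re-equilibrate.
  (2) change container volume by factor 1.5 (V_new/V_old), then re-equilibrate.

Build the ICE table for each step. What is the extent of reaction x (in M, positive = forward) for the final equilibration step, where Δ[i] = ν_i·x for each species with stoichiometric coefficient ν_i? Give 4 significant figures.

Q₀ = 4.221 vs Keq = 0.09844 ⇒ Q>K, reverse
Step 1:
                  E         A         X
  I           2.012    0.1053   0.01995
  C         0.03651   0.05477  -0.01826
  E           2.049    0.1601  0.001694
  solve Keq expr → x = -0.01826; check Q = 0.09844
Then add 0.04352 M of A.
Step 2:
                  E         A         X
  I           2.049    0.2036  0.001694
  C       -0.003097 -0.004646  0.001549
  E           2.045    0.1989  0.003243
  solve Keq expr → x = 0.001549; check Q = 0.09844
Then change container volume by factor 1.5 (V_new/V_old).
Step 3:
                  E         A         X
  I           1.364    0.1326  0.002162
  C        0.003364  0.005045 -0.001682
  E           1.367    0.1377 4.8000e-04
  solve Keq expr → x = -0.001682; check Q = 0.09844

x = -0.001682 M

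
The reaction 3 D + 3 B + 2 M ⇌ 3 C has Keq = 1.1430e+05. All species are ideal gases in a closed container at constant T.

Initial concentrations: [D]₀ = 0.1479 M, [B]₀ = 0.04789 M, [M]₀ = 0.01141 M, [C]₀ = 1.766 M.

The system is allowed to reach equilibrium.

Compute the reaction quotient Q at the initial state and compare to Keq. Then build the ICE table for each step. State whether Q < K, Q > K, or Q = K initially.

Q₀ = 1.1906e+11 vs Keq = 1.1430e+05 ⇒ Q>K, reverse
Step 1:
                  D         B         M         C
  I          0.1479   0.04789   0.01141     1.766
  C          0.2303    0.2303    0.1535   -0.2303
  E          0.3782    0.2782    0.1649     1.536
  solve Keq expr → x = -0.07677; check Q = 1.1430e+05

Q₀ = 1.1906e+11; Q > K (proceeds reverse)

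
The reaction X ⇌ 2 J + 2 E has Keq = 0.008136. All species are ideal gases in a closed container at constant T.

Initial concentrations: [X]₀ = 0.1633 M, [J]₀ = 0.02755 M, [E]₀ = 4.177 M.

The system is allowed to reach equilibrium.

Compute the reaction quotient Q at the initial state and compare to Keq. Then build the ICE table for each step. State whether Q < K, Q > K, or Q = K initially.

Q₀ = 0.08109; Q > K (proceeds reverse)

Q₀ = 0.08109 vs Keq = 0.008136 ⇒ Q>K, reverse
Step 1:
                    X           J           E
  I            0.1633     0.02755       4.177
  C           0.00927    -0.01854    -0.01854
  E            0.1726    0.009011       4.158
  solve Keq expr → x = -0.00927; check Q = 0.008136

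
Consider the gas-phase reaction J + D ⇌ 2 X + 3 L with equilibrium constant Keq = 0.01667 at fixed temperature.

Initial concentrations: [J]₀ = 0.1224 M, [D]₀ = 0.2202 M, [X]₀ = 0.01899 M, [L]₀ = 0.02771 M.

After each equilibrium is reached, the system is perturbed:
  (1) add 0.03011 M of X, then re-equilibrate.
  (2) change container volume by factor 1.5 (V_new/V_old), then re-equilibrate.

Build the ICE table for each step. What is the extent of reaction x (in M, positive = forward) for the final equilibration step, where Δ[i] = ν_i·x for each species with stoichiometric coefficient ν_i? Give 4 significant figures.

Q₀ = 2.8468e-07 vs Keq = 0.01667 ⇒ Q<K, forward
Step 1:
                  J         D         X         L
  init       0.1224    0.2202   0.01899   0.02771
  Δ         -0.0596   -0.0596    0.1192    0.1788
  eq         0.0628    0.1606    0.1382    0.2065
  solve Keq expr → x = 0.0596; check Q = 0.01667
Then add 0.03011 M of X.
Step 2:
                  J         D         X         L
  init       0.0628    0.1606    0.1683    0.2065
  Δ        0.004334  0.004334 -0.008669    -0.013
  eq        0.06714    0.1649    0.1596    0.1935
  solve Keq expr → x = -0.004334; check Q = 0.01667
Then change container volume by factor 1.5 (V_new/V_old).
Step 3:
                  J         D         X         L
  init      0.04476      0.11    0.1064     0.129
  Δ       -0.009187 -0.009187   0.01837   0.02756
  eq        0.03557    0.1008    0.1248    0.1566
  solve Keq expr → x = 0.009187; check Q = 0.01667

x = 0.009187 M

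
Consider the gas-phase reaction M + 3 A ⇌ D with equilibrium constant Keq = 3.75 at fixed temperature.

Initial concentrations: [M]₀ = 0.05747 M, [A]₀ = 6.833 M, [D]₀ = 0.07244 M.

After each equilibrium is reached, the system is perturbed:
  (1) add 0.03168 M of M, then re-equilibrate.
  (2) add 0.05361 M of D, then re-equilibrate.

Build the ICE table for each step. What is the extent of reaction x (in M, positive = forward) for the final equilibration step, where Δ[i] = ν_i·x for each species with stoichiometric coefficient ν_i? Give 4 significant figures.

x = -5.0441e-05 M

Q₀ = 0.003951 vs Keq = 3.75 ⇒ Q<K, forward
Step 1:
                    M           A           D
  I           0.05747       6.833     0.07244
  C          -0.05735     -0.1721     0.05735
  E        1.1712e-04       6.661      0.1298
  solve Keq expr → x = 0.05735; check Q = 3.75
Then add 0.03168 M of M.
Step 2:
                    M           A           D
  I            0.0318       6.661      0.1298
  C          -0.03165    -0.09494     0.03165
  E        1.5208e-04       6.566      0.1614
  solve Keq expr → x = 0.03165; check Q = 3.75
Then add 0.05361 M of D.
Step 3:
                    M           A           D
  I        1.5208e-04       6.566       0.215
  C        5.0441e-05  1.5132e-04 -5.0441e-05
  E        2.0252e-04       6.566       0.215
  solve Keq expr → x = -5.0441e-05; check Q = 3.75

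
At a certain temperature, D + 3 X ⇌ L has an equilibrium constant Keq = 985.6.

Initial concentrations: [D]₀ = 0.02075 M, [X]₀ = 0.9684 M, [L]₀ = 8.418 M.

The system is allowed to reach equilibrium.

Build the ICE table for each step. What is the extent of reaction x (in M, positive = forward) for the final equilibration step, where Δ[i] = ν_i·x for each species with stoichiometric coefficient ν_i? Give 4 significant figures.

Q₀ = 446.7 vs Keq = 985.6 ⇒ Q<K, forward
Step 1:
                    D           X           L
  I           0.02075      0.9684       8.418
  C          -0.01037     -0.0311     0.01037
  E           0.01038      0.9373       8.428
  solve Keq expr → x = 0.01037; check Q = 985.6

x = 0.01037 M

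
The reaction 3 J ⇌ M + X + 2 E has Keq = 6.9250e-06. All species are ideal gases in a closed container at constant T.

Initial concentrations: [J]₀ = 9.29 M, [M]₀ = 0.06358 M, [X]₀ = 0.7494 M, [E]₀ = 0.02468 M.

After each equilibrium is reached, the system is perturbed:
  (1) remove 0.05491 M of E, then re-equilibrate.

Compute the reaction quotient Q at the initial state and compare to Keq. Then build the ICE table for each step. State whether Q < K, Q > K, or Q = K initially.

Q₀ = 3.6197e-08; Q < K (proceeds forward)

Q₀ = 3.6197e-08 vs Keq = 6.9250e-06 ⇒ Q<K, forward
Step 1:
                   J          M          X          E
  Initial       9.29    0.06358     0.7494    0.02468
  Change     -0.2636    0.08787    0.08787     0.1757
  Equil        9.026     0.1514     0.8373     0.2004
  solve Keq expr → x = 0.08787; check Q = 6.9250e-06
Then remove 0.05491 M of E.
Step 2:
                   J          M          X          E
  Initial      9.026     0.1514     0.8373     0.1455
  Change    -0.05868    0.01956    0.01956    0.03912
  Equil        8.968      0.171     0.8568     0.1846
  solve Keq expr → x = 0.01956; check Q = 6.9250e-06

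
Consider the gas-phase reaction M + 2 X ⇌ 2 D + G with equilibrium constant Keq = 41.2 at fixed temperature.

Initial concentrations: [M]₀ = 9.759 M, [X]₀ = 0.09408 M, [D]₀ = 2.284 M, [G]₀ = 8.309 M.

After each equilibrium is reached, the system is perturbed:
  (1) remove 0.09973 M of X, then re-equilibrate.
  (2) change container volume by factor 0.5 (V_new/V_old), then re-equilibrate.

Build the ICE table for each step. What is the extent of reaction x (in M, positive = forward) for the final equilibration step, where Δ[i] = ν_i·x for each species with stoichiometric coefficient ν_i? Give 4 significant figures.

Q₀ = 501.8 vs Keq = 41.2 ⇒ Q>K, reverse
Step 1:
                  M         X         D         G
  I           9.759   0.09408     2.284     8.309
  C          0.1009    0.2019   -0.2019   -0.1009
  E            9.86     0.296     2.082     8.208
  solve Keq expr → x = -0.1009; check Q = 41.2
Then remove 0.09973 M of X.
Step 2:
                  M         X         D         G
  I            9.86    0.1962     2.082     8.208
  C         0.04306   0.08613  -0.08613  -0.04306
  E           9.903    0.2824     1.996     8.165
  solve Keq expr → x = -0.04306; check Q = 41.2
Then change container volume by factor 0.5 (V_new/V_old).
Step 3:
                  M         X         D         G
  I           19.81    0.5647     3.992     16.33
  C               0         0         0         0
  E           19.81    0.5647     3.992     16.33
  solve Keq expr → x = 0; check Q = 41.2

x = 0 M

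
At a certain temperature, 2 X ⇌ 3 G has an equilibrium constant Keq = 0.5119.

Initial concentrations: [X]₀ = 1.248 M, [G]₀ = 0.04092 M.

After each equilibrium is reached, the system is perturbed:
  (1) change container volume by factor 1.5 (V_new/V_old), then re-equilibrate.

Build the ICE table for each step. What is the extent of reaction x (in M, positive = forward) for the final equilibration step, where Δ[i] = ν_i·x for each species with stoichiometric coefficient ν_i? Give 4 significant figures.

x = 0.01553 M

Q₀ = 4.3992e-05 vs Keq = 0.5119 ⇒ Q<K, forward
Step 1:
                    X           G
  init          1.248     0.04092
  Δ           -0.4366       0.655
  eq           0.8114      0.6959
  solve Keq expr → x = 0.2183; check Q = 0.5119
Then change container volume by factor 1.5 (V_new/V_old).
Step 2:
                    X           G
  init         0.5409      0.4639
  Δ          -0.03107      0.0466
  eq           0.5098      0.5105
  solve Keq expr → x = 0.01553; check Q = 0.5119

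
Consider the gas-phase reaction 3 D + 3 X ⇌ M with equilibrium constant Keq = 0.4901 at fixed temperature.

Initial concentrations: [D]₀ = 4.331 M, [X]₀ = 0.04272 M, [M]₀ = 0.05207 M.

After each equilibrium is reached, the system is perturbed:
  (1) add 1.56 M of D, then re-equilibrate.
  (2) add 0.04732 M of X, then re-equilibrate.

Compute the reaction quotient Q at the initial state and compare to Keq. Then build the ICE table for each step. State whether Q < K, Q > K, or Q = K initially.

Q₀ = 8.221; Q > K (proceeds reverse)

Q₀ = 8.221 vs Keq = 0.4901 ⇒ Q>K, reverse
Step 1:
                   D          X          M
  I            4.331    0.04272    0.05207
  C          0.05177    0.05177   -0.01726
  E            4.383    0.09449    0.03481
  solve Keq expr → x = -0.01726; check Q = 0.4901
Then add 1.56 M of D.
Step 2:
                   D          X          M
  I            5.943    0.09449    0.03481
  C          -0.0203    -0.0203   0.006767
  E            5.922    0.07419    0.04158
  solve Keq expr → x = 0.006767; check Q = 0.4901
Then add 0.04732 M of X.
Step 3:
                   D          X          M
  I            5.922     0.1215    0.04158
  C         -0.03963   -0.03963    0.01321
  E            5.883    0.08189    0.05479
  solve Keq expr → x = 0.01321; check Q = 0.4901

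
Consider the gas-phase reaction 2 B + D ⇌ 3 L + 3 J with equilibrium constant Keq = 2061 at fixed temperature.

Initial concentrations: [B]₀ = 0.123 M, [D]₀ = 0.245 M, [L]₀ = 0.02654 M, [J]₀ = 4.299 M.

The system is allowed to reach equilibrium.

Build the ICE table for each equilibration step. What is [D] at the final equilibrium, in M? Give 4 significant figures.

[D]_eq = 0.1989 M

Q₀ = 0.4007 vs Keq = 2061 ⇒ Q<K, forward
Step 1:
                   B          D          L          J
  I            0.123      0.245    0.02654      4.299
  C         -0.09213   -0.04607     0.1382     0.1382
  E          0.03087     0.1989     0.1647      4.437
  solve Keq expr → x = 0.04607; check Q = 2061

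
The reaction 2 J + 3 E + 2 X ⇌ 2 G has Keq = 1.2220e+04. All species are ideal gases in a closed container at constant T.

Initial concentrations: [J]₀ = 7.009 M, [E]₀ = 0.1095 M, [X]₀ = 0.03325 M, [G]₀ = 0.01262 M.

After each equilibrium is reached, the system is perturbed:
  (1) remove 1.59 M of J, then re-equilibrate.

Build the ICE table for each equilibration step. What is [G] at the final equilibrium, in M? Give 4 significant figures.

Q₀ = 2.233 vs Keq = 1.2220e+04 ⇒ Q<K, forward
Step 1:
                   J          E          X          G
  Initial      7.009     0.1095    0.03325    0.01262
  Change     -0.0299   -0.04485    -0.0299     0.0299
  Equil        6.979    0.06465   0.003352    0.04252
  solve Keq expr → x = 0.01495; check Q = 1.2220e+04
Then remove 1.59 M of J.
Step 2:
                   J          E          X          G
  Initial      5.389    0.06465   0.003352    0.04252
  Change  7.9265e-04   0.001189 7.9265e-04 -7.9265e-04
  Equil         5.39    0.06584   0.004145    0.04173
  solve Keq expr → x = -3.9632e-04; check Q = 1.2220e+04

[G]_eq = 0.04173 M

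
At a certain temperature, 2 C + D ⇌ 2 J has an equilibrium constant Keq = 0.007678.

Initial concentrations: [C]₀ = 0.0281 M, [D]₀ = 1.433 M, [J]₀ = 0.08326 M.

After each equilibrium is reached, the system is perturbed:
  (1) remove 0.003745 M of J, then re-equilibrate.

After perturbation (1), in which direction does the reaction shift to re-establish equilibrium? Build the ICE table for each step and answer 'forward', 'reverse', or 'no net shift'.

Q₀ = 6.127 vs Keq = 0.007678 ⇒ Q>K, reverse
Step 1:
                  C         D         J
  I          0.0281     1.433   0.08326
  C         0.07257   0.03628  -0.07257
  E          0.1007     1.469   0.01069
  solve Keq expr → x = -0.03628; check Q = 0.007678
Then remove 0.003745 M of J.
Step 2:
                  C         D         J
  I          0.1007     1.469  0.006947
  C        -0.00338  -0.00169   0.00338
  E         0.09729     1.468   0.01033
  solve Keq expr → x = 0.00169; check Q = 0.007678

Direction: forward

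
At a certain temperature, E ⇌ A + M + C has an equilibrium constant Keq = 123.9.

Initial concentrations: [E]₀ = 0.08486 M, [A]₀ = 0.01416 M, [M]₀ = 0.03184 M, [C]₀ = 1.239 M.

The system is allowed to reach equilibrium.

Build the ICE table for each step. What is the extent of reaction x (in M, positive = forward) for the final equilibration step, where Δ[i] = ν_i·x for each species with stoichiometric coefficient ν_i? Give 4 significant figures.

x = 0.08474 M

Q₀ = 0.006583 vs Keq = 123.9 ⇒ Q<K, forward
Step 1:
                  E         A         M         C
  I         0.08486   0.01416   0.03184     1.239
  C        -0.08474   0.08474   0.08474   0.08474
  E       1.2318e-04    0.0989    0.1166     1.324
  solve Keq expr → x = 0.08474; check Q = 123.9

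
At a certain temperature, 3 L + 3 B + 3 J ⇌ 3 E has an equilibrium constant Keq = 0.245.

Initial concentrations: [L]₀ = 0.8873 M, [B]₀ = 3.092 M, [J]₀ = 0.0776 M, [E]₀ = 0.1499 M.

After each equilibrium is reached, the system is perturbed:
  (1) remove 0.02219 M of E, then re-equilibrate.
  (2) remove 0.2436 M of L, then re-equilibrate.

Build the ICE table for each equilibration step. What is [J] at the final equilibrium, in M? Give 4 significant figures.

Q₀ = 0.3491 vs Keq = 0.245 ⇒ Q>K, reverse
Step 1:
                   L          B          J          E
  Initial     0.8873      3.092     0.0776     0.1499
  Change    0.005705   0.005705   0.005705  -0.005705
  Equil        0.893      3.098     0.0833     0.1442
  solve Keq expr → x = -0.001902; check Q = 0.245
Then remove 0.02219 M of E.
Step 2:
                   L          B          J          E
  Initial      0.893      3.098     0.0833      0.122
  Change     -0.0076    -0.0076    -0.0076     0.0076
  Equil       0.8854       3.09     0.0757     0.1296
  solve Keq expr → x = 0.002533; check Q = 0.245
Then remove 0.2436 M of L.
Step 3:
                   L          B          J          E
  Initial     0.6418       3.09     0.0757     0.1296
  Change     0.01454    0.01454    0.01454   -0.01454
  Equil       0.6563      3.105    0.09024     0.1151
  solve Keq expr → x = -0.004846; check Q = 0.245

[J]_eq = 0.09024 M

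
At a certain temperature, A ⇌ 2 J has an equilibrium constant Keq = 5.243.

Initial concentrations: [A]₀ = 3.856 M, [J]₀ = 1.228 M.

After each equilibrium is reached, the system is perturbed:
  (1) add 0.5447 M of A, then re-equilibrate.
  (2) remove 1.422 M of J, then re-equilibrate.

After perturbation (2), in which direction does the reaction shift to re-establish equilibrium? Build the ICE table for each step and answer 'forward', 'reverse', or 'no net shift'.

Q₀ = 0.3911 vs Keq = 5.243 ⇒ Q<K, forward
Step 1:
                    A           J
  init          3.856       1.228
  Δ            -1.238       2.477
  eq            2.618       3.705
  solve Keq expr → x = 1.238; check Q = 5.243
Then add 0.5447 M of A.
Step 2:
                    A           J
  init          3.162       3.705
  Δ           -0.1385      0.2771
  eq            3.024       3.982
  solve Keq expr → x = 0.1385; check Q = 5.243
Then remove 1.422 M of J.
Step 3:
                    A           J
  init          3.024        2.56
  Δ           -0.5286       1.057
  eq            2.495       3.617
  solve Keq expr → x = 0.5286; check Q = 5.243

Direction: forward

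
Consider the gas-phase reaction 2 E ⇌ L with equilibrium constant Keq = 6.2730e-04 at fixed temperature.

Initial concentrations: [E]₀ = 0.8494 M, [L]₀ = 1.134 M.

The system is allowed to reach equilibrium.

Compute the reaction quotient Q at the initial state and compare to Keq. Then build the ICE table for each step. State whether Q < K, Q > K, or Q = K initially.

Q₀ = 1.572 vs Keq = 6.2730e-04 ⇒ Q>K, reverse
Step 1:
                   E          L
  init        0.8494      1.134
  Δ            2.256     -1.128
  eq           3.105   0.006049
  solve Keq expr → x = -1.128; check Q = 6.2730e-04

Q₀ = 1.572; Q > K (proceeds reverse)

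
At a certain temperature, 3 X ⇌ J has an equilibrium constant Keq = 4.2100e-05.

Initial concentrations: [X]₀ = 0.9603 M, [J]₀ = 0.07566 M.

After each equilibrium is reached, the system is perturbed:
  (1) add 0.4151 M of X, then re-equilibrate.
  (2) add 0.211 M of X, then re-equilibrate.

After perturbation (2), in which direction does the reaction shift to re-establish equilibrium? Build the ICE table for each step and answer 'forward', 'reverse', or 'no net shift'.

Q₀ = 0.08544 vs Keq = 4.2100e-05 ⇒ Q>K, reverse
Step 1:
                   X          J
  Initial     0.9603    0.07566
  Change      0.2268   -0.07559
  Equil        1.187 7.0422e-05
  solve Keq expr → x = -0.07559; check Q = 4.2100e-05
Then add 0.4151 M of X.
Step 2:
                   X          J
  Initial      1.602 7.0422e-05
  Change  -3.0787e-04 1.0262e-04
  Equil        1.602 1.7304e-04
  solve Keq expr → x = 1.0262e-04; check Q = 4.2100e-05
Then add 0.211 M of X.
Step 3:
                   X          J
  Initial      1.813 1.7304e-04
  Change  -2.3306e-04 7.7687e-05
  Equil        1.813 2.5073e-04
  solve Keq expr → x = 7.7687e-05; check Q = 4.2100e-05

Direction: forward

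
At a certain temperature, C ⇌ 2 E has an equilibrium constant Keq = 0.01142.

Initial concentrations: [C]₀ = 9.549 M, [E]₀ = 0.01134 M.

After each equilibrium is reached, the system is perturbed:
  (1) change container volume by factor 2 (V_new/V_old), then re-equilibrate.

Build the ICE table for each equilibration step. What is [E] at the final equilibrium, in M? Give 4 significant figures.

Q₀ = 1.3467e-05 vs Keq = 0.01142 ⇒ Q<K, forward
Step 1:
                  C         E
  Initial     9.549   0.01134
  Change    -0.1581    0.3161
  Equil       9.391    0.3275
  solve Keq expr → x = 0.1581; check Q = 0.01142
Then change container volume by factor 2 (V_new/V_old).
Step 2:
                  C         E
  Initial     4.695    0.1637
  Change    -0.0335     0.067
  Equil       4.662    0.2307
  solve Keq expr → x = 0.0335; check Q = 0.01142

[E]_eq = 0.2307 M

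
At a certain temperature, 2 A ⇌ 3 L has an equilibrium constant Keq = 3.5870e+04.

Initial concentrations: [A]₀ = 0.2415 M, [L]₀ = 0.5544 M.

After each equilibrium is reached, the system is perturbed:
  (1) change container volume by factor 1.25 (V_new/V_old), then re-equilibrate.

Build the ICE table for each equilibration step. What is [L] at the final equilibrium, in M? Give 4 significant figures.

[L]_eq = 0.7284 M

Q₀ = 2.922 vs Keq = 3.5870e+04 ⇒ Q<K, forward
Step 1:
                  A         L
  I          0.2415    0.5544
  C         -0.2369    0.3554
  E        0.004582    0.9098
  solve Keq expr → x = 0.1185; check Q = 3.5870e+04
Then change container volume by factor 1.25 (V_new/V_old).
Step 2:
                  A         L
  I        0.003665    0.7278
  C       -3.8309e-04 5.7463e-04
  E        0.003282    0.7284
  solve Keq expr → x = 1.9154e-04; check Q = 3.5870e+04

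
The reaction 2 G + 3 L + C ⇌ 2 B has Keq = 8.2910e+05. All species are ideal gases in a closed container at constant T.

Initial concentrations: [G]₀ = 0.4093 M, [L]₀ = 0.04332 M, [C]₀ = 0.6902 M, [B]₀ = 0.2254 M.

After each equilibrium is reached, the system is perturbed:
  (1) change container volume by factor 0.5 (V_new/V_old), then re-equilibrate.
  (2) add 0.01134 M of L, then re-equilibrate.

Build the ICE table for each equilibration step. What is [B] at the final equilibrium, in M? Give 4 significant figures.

[B]_eq = 0.5112 M

Q₀ = 5405 vs Keq = 8.2910e+05 ⇒ Q<K, forward
Step 1:
                   G          L          C          B
  Initial     0.4093    0.04332     0.6902     0.2254
  Change    -0.02287    -0.0343   -0.01143    0.02287
  Equil       0.3864   0.009018     0.6788     0.2483
  solve Keq expr → x = 0.01143; check Q = 8.2910e+05
Then change container volume by factor 0.5 (V_new/V_old).
Step 2:
                   G          L          C          B
  Initial     0.7729    0.01804      1.358     0.4965
  Change   -0.007172   -0.01076  -0.003586   0.007172
  Equil       0.7657   0.007278      1.354     0.5037
  solve Keq expr → x = 0.003586; check Q = 8.2910e+05
Then add 0.01134 M of L.
Step 3:
                   G          L          C          B
  Initial     0.7657    0.01862      1.354     0.5037
  Change   -0.007475   -0.01121  -0.003738   0.007475
  Equil       0.7582   0.007405       1.35     0.5112
  solve Keq expr → x = 0.003738; check Q = 8.2910e+05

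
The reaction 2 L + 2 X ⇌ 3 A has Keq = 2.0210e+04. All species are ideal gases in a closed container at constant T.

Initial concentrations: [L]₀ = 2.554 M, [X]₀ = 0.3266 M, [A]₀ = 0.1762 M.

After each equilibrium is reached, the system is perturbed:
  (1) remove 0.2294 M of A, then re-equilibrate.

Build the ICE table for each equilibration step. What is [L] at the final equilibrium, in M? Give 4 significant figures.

[L]_eq = 2.228 M

Q₀ = 0.007862 vs Keq = 2.0210e+04 ⇒ Q<K, forward
Step 1:
                  L         X         A
  I           2.554    0.3266    0.1762
  C         -0.3249   -0.3249    0.4873
  E           2.229  0.001706    0.6635
  solve Keq expr → x = 0.1624; check Q = 2.0210e+04
Then remove 0.2294 M of A.
Step 2:
                  L         X         A
  I           2.229  0.001706    0.4341
  C       -7.9890e-04 -7.9890e-04  0.001198
  E           2.228 9.0674e-04    0.4353
  solve Keq expr → x = 3.9945e-04; check Q = 2.0210e+04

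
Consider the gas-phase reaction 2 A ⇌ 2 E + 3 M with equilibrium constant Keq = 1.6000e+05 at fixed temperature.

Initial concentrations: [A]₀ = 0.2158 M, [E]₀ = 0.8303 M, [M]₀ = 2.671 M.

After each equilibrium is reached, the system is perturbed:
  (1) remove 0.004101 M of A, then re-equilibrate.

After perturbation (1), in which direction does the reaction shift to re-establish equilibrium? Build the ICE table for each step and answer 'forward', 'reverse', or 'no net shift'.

Q₀ = 282.1 vs Keq = 1.6000e+05 ⇒ Q<K, forward
Step 1:
                  A         E         M
  I          0.2158    0.8303     2.671
  C         -0.2026    0.2026    0.3038
  E         0.01325     1.033     2.975
  solve Keq expr → x = 0.1013; check Q = 1.6000e+05
Then remove 0.004101 M of A.
Step 2:
                  A         E         M
  I        0.009148     1.033     2.975
  C         0.00401  -0.00401 -0.006014
  E         0.01316     1.029     2.969
  solve Keq expr → x = -0.002005; check Q = 1.6000e+05

Direction: reverse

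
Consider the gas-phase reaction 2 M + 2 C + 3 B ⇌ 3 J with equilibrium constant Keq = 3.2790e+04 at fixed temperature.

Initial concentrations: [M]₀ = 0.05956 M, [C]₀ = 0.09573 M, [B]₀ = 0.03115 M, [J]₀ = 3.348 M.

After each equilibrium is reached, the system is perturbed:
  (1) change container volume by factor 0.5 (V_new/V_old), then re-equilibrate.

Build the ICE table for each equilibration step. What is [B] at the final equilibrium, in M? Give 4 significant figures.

[B]_eq = 0.5343 M

Q₀ = 3.8192e+10 vs Keq = 3.2790e+04 ⇒ Q>K, reverse
Step 1:
                    M           C           B           J
  init        0.05956     0.09573     0.03115       3.348
  Δ            0.2517      0.2517      0.3776     -0.3776
  eq           0.3113      0.3475      0.4088        2.97
  solve Keq expr → x = -0.1259; check Q = 3.2790e+04
Then change container volume by factor 0.5 (V_new/V_old).
Step 2:
                    M           C           B           J
  init         0.6226       0.695      0.8175       5.941
  Δ           -0.1888     -0.1888     -0.2832      0.2832
  eq           0.4338      0.5061      0.5343       6.224
  solve Keq expr → x = 0.09441; check Q = 3.2790e+04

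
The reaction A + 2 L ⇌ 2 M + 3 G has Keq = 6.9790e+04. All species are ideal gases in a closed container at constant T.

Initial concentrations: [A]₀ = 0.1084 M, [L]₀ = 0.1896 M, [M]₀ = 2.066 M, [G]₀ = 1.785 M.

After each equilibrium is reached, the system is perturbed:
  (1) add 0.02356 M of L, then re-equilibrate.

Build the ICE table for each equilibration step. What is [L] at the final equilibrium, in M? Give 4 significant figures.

Q₀ = 6230 vs Keq = 6.9790e+04 ⇒ Q<K, forward
Step 1:
                   A          L          M          G
  I           0.1084     0.1896      2.066      1.785
  C         -0.04944   -0.09888    0.09888     0.1483
  E          0.05896    0.09072      2.165      1.933
  solve Keq expr → x = 0.04944; check Q = 6.9790e+04
Then add 0.02356 M of L.
Step 2:
                   A          L          M          G
  I          0.05896     0.1143      2.165      1.933
  C        -0.007436   -0.01487    0.01487    0.02231
  E          0.05152    0.09941       2.18      1.956
  solve Keq expr → x = 0.007436; check Q = 6.9790e+04

[L]_eq = 0.09941 M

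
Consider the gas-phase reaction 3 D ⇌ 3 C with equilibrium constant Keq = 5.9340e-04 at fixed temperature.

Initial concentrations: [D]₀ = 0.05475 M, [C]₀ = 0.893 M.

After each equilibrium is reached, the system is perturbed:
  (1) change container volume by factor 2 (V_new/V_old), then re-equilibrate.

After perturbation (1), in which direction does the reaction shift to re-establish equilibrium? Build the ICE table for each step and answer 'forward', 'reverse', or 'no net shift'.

Direction: no net shift

Q₀ = 4339 vs Keq = 5.9340e-04 ⇒ Q>K, reverse
Step 1:
                    D           C
  I           0.05475       0.893
  C            0.8195     -0.8195
  E            0.8743     0.07347
  solve Keq expr → x = -0.2732; check Q = 5.9340e-04
Then change container volume by factor 2 (V_new/V_old).
Step 2:
                    D           C
  I            0.4371     0.03673
  C                 0           0
  E            0.4371     0.03673
  solve Keq expr → x = 0; check Q = 5.9340e-04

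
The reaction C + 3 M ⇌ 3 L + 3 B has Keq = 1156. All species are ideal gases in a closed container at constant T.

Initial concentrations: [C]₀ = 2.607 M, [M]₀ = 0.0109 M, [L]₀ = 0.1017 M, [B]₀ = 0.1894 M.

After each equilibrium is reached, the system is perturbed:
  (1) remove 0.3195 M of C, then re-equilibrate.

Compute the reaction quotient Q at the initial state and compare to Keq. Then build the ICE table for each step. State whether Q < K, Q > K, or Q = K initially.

Q₀ = 2.117; Q < K (proceeds forward)

Q₀ = 2.117 vs Keq = 1156 ⇒ Q<K, forward
Step 1:
                   C          M          L          B
  Initial      2.607     0.0109     0.1017     0.1894
  Change   -0.003124  -0.009371   0.009371   0.009371
  Equil        2.604   0.001529     0.1111     0.1988
  solve Keq expr → x = 0.003124; check Q = 1156
Then remove 0.3195 M of C.
Step 2:
                   C          M          L          B
  Initial      2.284   0.001529     0.1111     0.1988
  Change  2.2233e-05 6.6700e-05 -6.6700e-05 -6.6700e-05
  Equil        2.284   0.001596      0.111     0.1987
  solve Keq expr → x = -2.2233e-05; check Q = 1156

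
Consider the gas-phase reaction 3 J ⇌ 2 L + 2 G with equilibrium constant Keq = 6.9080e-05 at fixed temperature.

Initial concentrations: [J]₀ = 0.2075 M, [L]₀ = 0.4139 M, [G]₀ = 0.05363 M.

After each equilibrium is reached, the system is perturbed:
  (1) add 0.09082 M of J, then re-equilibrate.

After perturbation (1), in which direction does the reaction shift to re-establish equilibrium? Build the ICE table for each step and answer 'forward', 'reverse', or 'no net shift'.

Direction: forward

Q₀ = 0.05515 vs Keq = 6.9080e-05 ⇒ Q>K, reverse
Step 1:
                   J          L          G
  init        0.2075     0.4139    0.05363
  Δ          0.07529   -0.05019   -0.05019
  eq          0.2828     0.3637   0.003437
  solve Keq expr → x = -0.0251; check Q = 6.9080e-05
Then add 0.09082 M of J.
Step 2:
                   J          L          G
  init        0.3736     0.3637   0.003437
  Δ        -0.002557   0.001704   0.001704
  eq          0.3711     0.3654   0.005141
  solve Keq expr → x = 8.5224e-04; check Q = 6.9080e-05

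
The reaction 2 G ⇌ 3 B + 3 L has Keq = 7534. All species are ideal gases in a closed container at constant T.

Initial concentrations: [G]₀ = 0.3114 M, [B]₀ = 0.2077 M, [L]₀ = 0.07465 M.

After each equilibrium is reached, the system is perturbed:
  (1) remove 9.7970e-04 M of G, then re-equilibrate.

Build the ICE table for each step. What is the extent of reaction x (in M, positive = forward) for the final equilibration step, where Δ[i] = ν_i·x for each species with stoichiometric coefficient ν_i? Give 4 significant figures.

Q₀ = 3.8438e-05 vs Keq = 7534 ⇒ Q<K, forward
Step 1:
                  G         B         L
  I          0.3114    0.2077   0.07465
  C         -0.3089    0.4634    0.4634
  E        0.002499    0.6711     0.538
  solve Keq expr → x = 0.1545; check Q = 7534
Then remove 9.7970e-04 M of G.
Step 2:
                  G         B         L
  I        0.001519    0.6711     0.538
  C       9.6163e-04 -0.001442 -0.001442
  E        0.002481    0.6696    0.5366
  solve Keq expr → x = -4.8082e-04; check Q = 7534

x = -4.8082e-04 M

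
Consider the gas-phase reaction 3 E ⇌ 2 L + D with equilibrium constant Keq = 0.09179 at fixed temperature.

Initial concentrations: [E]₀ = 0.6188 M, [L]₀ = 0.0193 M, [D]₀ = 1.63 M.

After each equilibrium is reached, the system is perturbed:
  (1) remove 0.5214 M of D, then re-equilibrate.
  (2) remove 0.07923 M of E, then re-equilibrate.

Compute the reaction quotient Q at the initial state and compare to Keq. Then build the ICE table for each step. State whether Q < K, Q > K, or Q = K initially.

Q₀ = 0.002562 vs Keq = 0.09179 ⇒ Q<K, forward
Step 1:
                    E           L           D
  Initial      0.6188      0.0193        1.63
  Change       -0.102     0.06797     0.03398
  Equil        0.5168     0.08727       1.664
  solve Keq expr → x = 0.03398; check Q = 0.09179
Then remove 0.5214 M of D.
Step 2:
                    E           L           D
  Initial      0.5168     0.08727       1.143
  Change     -0.01834     0.01223    0.006113
  Equil        0.4985      0.0995       1.149
  solve Keq expr → x = 0.006113; check Q = 0.09179
Then remove 0.07923 M of E.
Step 3:
                    E           L           D
  Initial      0.4193      0.0995       1.149
  Change      0.02377    -0.01584   -0.007922
  Equil         0.443     0.08365       1.141
  solve Keq expr → x = -0.007922; check Q = 0.09179

Q₀ = 0.002562; Q < K (proceeds forward)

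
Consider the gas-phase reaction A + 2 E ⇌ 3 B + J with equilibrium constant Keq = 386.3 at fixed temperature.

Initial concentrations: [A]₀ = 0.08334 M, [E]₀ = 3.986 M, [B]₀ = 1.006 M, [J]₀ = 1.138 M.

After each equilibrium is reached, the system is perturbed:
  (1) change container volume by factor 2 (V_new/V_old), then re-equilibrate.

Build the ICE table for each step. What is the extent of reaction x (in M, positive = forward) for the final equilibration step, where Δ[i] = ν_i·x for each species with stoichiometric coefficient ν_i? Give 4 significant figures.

Q₀ = 0.875 vs Keq = 386.3 ⇒ Q<K, forward
Step 1:
                  A         E         B         J
  Initial   0.08334     3.986     1.006     1.138
  Change   -0.08291   -0.1658    0.2487   0.08291
  Equil   4.2781e-04      3.82     1.255     1.221
  solve Keq expr → x = 0.08291; check Q = 386.3
Then change container volume by factor 2 (V_new/V_old).
Step 2:
                  A         E         B         J
  Initial 2.1390e-04      1.91    0.6274    0.6105
  Change  -1.0675e-04 -2.1349e-04 3.2024e-04 1.0675e-04
  Equil   1.0716e-04      1.91    0.6277    0.6106
  solve Keq expr → x = 1.0675e-04; check Q = 386.3

x = 1.0675e-04 M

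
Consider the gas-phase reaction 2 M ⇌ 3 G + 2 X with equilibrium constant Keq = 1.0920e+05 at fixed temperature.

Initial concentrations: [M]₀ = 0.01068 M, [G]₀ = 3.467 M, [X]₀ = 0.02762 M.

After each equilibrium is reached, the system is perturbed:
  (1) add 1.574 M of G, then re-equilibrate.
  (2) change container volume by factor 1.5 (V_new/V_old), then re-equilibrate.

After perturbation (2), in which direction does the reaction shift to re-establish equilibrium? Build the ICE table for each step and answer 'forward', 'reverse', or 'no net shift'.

Direction: forward

Q₀ = 278.7 vs Keq = 1.0920e+05 ⇒ Q<K, forward
Step 1:
                  M         G         X
  Initial   0.01068     3.467   0.02762
  Change  -0.009941   0.01491  0.009941
  Equil   7.3851e-04     3.482   0.03756
  solve Keq expr → x = 0.004971; check Q = 1.0920e+05
Then add 1.574 M of G.
Step 2:
                  M         G         X
  Initial 7.3851e-04     5.056   0.03756
  Change  5.3498e-04 -8.0247e-04 -5.3498e-04
  Equil    0.001273     5.055   0.03703
  solve Keq expr → x = -2.6749e-04; check Q = 1.0920e+05
Then change container volume by factor 1.5 (V_new/V_old).
Step 3:
                  M         G         X
  Initial 8.4900e-04      3.37   0.02468
  Change  -3.7964e-04 5.6945e-04 3.7964e-04
  Equil   4.6936e-04     3.371   0.02506
  solve Keq expr → x = 1.8982e-04; check Q = 1.0920e+05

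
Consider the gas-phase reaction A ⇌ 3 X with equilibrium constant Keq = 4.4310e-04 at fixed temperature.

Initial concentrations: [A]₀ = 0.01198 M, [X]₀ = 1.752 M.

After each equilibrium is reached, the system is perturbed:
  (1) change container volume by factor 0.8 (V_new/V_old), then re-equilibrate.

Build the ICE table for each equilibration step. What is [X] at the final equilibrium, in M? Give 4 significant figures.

[X]_eq = 0.0684 M

Q₀ = 448.9 vs Keq = 4.4310e-04 ⇒ Q>K, reverse
Step 1:
                   A          X
  Initial    0.01198      1.752
  Change      0.5629     -1.689
  Equil       0.5749    0.06339
  solve Keq expr → x = -0.5629; check Q = 4.4310e-04
Then change container volume by factor 0.8 (V_new/V_old).
Step 2:
                   A          X
  Initial     0.7186    0.07924
  Change    0.003613   -0.01084
  Equil       0.7222     0.0684
  solve Keq expr → x = -0.003613; check Q = 4.4310e-04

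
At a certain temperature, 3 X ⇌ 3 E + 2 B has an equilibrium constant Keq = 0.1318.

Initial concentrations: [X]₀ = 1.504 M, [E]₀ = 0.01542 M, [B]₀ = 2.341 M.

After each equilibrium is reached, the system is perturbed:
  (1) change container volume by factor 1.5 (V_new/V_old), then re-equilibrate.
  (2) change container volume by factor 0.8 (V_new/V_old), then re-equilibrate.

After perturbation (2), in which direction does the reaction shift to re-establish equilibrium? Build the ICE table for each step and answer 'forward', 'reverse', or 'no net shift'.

Direction: reverse

Q₀ = 5.9063e-06 vs Keq = 0.1318 ⇒ Q<K, forward
Step 1:
                    X           E           B
  init          1.504     0.01542       2.341
  Δ           -0.3102      0.3102      0.2068
  eq            1.194      0.3257       2.548
  solve Keq expr → x = 0.1034; check Q = 0.1318
Then change container volume by factor 1.5 (V_new/V_old).
Step 2:
                    X           E           B
  init         0.7958      0.2171       1.699
  Δ          -0.04724     0.04724     0.03149
  eq           0.7486      0.2644        1.73
  solve Keq expr → x = 0.01575; check Q = 0.1318
Then change container volume by factor 0.8 (V_new/V_old).
Step 3:
                    X           E           B
  init         0.9357      0.3304       2.163
  Δ           0.03345    -0.03345     -0.0223
  eq           0.9692       0.297        2.14
  solve Keq expr → x = -0.01115; check Q = 0.1318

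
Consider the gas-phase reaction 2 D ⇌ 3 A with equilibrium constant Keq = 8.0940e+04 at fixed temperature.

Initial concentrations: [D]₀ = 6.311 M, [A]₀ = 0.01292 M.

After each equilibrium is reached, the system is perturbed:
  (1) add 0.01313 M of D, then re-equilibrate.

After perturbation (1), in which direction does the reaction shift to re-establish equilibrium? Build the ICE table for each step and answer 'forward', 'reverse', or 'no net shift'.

Direction: forward

Q₀ = 5.4149e-08 vs Keq = 8.0940e+04 ⇒ Q<K, forward
Step 1:
                   D          A
  I            6.311    0.01292
  C           -6.211      9.316
  E           0.1002      9.329
  solve Keq expr → x = 3.105; check Q = 8.0940e+04
Then add 0.01313 M of D.
Step 2:
                   D          A
  I           0.1133      9.329
  C         -0.01282    0.01923
  E           0.1005      9.348
  solve Keq expr → x = 0.00641; check Q = 8.0940e+04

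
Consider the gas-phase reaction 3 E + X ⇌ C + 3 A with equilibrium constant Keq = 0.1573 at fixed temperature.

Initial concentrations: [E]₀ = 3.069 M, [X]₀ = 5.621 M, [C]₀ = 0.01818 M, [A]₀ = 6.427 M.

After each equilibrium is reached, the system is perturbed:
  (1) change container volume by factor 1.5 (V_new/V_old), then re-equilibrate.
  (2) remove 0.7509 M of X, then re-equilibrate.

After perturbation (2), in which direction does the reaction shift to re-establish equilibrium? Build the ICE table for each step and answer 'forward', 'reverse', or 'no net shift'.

Q₀ = 0.0297 vs Keq = 0.1573 ⇒ Q<K, forward
Step 1:
                    E           X           C           A
  init          3.069       5.621     0.01818       6.427
  Δ           -0.1687    -0.05624     0.05624      0.1687
  eq              2.9       5.565     0.07442       6.596
  solve Keq expr → x = 0.05624; check Q = 0.1573
Then change container volume by factor 1.5 (V_new/V_old).
Step 2:
                    E           X           C           A
  init          1.934        3.71     0.04961       4.397
  Δ                 0           0           0           0
  eq            1.934        3.71     0.04961       4.397
  solve Keq expr → x = 0; check Q = 0.1573
Then remove 0.7509 M of X.
Step 3:
                    E           X           C           A
  init          1.934       2.959     0.04961       4.397
  Δ           0.02344    0.007813   -0.007813    -0.02344
  eq            1.957       2.967      0.0418       4.374
  solve Keq expr → x = -0.007813; check Q = 0.1573

Direction: reverse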